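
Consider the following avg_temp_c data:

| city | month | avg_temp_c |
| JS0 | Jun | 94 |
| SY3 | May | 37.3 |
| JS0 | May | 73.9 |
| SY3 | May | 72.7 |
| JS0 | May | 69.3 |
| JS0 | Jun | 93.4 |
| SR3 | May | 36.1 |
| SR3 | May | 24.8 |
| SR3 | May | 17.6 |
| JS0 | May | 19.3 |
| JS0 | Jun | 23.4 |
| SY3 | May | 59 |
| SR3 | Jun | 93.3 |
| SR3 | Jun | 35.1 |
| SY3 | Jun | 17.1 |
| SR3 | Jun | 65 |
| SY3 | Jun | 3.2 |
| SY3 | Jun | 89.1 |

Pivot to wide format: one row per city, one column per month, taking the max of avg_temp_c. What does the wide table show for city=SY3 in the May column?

72.7

Rows with city=SY3 and month=May: avg_temp_c values are 37.3, 72.7, 59.
max(37.3, 72.7, 59) = 72.7.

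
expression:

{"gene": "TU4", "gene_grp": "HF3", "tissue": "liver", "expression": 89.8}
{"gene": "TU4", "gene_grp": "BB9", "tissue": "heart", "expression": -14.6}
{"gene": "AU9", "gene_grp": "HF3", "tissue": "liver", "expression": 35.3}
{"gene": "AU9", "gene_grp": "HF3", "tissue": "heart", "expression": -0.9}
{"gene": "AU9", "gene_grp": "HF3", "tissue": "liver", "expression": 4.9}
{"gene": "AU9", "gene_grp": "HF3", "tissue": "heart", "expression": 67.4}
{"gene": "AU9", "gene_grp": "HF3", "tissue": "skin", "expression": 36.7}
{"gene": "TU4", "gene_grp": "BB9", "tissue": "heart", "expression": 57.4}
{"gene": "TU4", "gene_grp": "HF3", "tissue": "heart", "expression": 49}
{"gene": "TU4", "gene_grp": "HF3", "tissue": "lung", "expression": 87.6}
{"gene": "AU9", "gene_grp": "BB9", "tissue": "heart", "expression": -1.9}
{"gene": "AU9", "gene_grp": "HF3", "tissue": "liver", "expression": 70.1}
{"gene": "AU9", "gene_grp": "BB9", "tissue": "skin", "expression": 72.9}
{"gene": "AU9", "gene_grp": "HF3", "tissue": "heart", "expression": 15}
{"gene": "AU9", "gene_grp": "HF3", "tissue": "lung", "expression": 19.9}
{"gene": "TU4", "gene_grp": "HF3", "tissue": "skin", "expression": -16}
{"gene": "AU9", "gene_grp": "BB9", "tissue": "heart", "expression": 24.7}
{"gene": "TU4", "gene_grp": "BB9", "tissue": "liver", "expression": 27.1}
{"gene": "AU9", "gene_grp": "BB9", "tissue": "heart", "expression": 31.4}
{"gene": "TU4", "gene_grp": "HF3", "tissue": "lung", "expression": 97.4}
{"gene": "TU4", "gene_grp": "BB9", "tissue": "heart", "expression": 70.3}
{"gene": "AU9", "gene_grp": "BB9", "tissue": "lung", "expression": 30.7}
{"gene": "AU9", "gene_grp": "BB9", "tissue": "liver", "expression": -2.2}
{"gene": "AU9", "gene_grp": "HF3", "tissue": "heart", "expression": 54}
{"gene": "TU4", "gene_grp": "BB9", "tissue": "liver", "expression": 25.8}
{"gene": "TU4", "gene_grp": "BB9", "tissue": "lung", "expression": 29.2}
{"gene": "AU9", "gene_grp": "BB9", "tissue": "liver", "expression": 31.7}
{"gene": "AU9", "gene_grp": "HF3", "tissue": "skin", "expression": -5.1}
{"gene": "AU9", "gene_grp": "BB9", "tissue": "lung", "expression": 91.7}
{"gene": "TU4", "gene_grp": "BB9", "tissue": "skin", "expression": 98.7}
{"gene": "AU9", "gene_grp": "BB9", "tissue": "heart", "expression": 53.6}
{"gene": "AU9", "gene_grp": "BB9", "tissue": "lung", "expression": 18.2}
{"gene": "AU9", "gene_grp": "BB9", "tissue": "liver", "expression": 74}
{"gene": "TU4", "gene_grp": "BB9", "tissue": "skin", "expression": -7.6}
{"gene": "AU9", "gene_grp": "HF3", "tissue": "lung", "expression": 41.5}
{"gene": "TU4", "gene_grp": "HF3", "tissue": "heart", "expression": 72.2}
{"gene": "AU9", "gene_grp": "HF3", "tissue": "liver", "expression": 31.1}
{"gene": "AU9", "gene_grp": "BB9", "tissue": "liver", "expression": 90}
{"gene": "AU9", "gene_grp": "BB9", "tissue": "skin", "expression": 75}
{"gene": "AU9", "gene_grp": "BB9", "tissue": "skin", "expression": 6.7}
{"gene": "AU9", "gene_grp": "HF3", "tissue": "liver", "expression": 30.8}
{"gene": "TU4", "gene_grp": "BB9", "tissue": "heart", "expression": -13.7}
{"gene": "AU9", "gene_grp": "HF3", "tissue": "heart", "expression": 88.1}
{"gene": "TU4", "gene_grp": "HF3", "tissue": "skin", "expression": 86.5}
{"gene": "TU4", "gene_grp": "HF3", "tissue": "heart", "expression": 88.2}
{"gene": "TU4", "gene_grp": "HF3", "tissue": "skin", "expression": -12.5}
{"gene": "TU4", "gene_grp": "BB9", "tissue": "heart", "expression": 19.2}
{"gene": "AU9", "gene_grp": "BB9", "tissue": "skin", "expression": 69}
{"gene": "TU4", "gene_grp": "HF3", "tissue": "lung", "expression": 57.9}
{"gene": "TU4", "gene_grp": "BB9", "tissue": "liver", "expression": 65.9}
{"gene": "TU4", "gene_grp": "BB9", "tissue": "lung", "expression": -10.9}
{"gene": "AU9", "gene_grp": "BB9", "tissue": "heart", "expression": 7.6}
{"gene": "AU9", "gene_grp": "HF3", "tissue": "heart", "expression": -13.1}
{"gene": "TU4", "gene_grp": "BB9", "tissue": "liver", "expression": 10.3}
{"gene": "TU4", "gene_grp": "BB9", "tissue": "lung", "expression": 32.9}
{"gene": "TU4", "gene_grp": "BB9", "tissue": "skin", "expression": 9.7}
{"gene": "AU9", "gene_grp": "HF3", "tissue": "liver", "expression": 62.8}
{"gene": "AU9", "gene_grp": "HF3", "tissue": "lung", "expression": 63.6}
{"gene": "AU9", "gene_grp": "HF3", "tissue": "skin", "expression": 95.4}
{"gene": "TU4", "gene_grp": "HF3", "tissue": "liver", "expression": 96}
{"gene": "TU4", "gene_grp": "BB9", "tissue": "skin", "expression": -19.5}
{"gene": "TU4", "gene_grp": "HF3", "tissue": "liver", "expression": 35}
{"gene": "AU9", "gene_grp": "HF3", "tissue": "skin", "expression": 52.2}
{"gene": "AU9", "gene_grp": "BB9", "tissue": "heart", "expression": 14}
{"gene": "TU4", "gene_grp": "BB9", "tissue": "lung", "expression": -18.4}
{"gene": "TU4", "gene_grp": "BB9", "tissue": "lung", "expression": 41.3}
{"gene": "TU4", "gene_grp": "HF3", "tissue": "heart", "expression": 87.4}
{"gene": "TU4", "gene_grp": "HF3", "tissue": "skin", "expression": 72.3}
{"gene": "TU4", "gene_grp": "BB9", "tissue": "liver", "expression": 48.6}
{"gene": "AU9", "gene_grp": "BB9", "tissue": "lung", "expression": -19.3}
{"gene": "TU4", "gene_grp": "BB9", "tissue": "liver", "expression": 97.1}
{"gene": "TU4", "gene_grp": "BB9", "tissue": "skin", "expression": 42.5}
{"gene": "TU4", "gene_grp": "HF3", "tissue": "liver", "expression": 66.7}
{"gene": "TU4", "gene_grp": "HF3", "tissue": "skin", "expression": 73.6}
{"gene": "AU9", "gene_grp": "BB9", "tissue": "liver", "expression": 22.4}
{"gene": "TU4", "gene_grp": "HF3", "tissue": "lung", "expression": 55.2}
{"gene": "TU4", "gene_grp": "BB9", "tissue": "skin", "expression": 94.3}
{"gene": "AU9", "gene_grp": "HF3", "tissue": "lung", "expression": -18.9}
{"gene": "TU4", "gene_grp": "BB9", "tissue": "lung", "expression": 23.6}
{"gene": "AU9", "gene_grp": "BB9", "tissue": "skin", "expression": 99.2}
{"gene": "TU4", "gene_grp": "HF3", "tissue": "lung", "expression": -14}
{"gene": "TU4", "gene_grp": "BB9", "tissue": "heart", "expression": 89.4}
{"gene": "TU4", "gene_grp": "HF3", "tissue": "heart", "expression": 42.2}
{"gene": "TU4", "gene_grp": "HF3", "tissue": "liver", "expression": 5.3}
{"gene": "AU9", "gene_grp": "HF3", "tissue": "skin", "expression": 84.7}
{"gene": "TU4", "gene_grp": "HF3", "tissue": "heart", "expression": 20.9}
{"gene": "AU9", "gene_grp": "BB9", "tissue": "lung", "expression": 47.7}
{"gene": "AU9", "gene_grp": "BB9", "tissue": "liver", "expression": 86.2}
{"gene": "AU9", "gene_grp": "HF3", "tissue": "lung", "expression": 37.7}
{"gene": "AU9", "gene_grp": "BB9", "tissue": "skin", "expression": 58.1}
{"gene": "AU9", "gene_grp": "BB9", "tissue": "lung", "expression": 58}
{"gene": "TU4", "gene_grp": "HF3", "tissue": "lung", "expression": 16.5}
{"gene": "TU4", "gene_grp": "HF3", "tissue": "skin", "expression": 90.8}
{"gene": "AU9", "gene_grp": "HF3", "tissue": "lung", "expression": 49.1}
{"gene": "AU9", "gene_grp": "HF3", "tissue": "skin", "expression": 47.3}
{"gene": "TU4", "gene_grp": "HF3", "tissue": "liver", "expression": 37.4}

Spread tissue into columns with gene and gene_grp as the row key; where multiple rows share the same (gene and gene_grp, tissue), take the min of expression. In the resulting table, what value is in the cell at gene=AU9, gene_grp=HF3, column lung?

Rows with gene=AU9, gene_grp=HF3 and tissue=lung: expression values are 19.9, 41.5, 63.6, -18.9, 37.7, 49.1.
min(19.9, 41.5, 63.6, -18.9, 37.7, 49.1) = -18.9.

-18.9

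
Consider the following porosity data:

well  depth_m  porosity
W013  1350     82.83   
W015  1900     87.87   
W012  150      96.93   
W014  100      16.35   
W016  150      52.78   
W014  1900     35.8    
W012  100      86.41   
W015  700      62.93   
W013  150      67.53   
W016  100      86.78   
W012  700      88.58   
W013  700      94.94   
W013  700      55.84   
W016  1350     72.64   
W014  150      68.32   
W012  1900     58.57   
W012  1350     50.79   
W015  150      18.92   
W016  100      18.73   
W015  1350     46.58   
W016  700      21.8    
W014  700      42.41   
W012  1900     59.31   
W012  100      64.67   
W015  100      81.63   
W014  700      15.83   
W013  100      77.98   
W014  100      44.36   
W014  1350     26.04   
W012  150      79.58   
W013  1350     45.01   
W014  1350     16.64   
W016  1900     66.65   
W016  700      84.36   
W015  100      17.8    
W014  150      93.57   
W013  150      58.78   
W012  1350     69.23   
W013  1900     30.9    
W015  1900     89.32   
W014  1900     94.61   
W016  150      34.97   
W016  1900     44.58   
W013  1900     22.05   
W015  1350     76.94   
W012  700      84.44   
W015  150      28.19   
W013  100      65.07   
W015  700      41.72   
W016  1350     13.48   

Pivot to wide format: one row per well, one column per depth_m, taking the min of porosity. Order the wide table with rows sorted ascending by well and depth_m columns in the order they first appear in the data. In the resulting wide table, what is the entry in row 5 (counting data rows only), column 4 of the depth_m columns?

18.73

With rows sorted ascending by well, row 5 is well=W016. depth_m columns in first-appearance order: 1350, 1900, 150, 100, 700; column 4 is 100.
Long rows with well=W016, depth_m=100: min(86.78, 18.73) = 18.73.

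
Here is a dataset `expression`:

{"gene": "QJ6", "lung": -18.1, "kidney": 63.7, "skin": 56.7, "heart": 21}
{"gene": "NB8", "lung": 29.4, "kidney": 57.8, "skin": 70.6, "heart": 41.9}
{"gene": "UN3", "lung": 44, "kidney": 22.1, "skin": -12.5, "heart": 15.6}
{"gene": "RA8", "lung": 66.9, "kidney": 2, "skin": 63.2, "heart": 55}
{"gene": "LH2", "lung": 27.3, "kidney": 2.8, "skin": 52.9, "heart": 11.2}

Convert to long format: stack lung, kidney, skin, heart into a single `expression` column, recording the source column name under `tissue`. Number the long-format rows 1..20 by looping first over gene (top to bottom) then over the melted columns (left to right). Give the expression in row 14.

2

20 rows total (5 × 4). Row 14: index ⌊(14-1)/4⌋ = 3 into gene → RA8; (14-1) mod 4 = 1 into the melted columns → kidney.
So row 14 is (RA8, kidney, 2); expression = 2.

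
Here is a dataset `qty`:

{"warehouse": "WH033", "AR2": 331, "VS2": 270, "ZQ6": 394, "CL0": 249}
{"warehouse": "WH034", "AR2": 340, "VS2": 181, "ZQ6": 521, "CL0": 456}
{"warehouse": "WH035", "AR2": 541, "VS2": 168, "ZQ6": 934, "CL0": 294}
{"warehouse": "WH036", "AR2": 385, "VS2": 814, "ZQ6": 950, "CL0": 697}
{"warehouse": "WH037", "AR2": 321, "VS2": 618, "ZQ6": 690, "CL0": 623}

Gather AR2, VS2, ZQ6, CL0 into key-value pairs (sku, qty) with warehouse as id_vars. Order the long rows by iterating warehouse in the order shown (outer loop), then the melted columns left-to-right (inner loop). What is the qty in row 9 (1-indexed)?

20 rows total (5 × 4). Row 9: index ⌊(9-1)/4⌋ = 2 into warehouse → WH035; (9-1) mod 4 = 0 into the melted columns → AR2.
So row 9 is (WH035, AR2, 541); qty = 541.

541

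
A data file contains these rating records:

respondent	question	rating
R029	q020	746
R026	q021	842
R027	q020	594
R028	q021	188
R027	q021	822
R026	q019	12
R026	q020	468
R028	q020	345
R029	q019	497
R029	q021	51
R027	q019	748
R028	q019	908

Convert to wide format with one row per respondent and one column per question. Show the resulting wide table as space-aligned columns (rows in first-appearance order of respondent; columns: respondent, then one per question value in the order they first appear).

Columns: respondent plus the 3 distinct question values (q020, q021, q019).
For example, row R029 column q020 takes rating=746 from the long row (R029, q020).

respondent  q020  q021  q019
R029        746   51    497 
R026        468   842   12  
R027        594   822   748 
R028        345   188   908 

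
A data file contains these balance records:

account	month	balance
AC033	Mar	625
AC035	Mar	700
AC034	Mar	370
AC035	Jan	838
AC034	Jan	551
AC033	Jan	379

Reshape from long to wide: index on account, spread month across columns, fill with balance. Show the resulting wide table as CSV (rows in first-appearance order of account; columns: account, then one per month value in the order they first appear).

Columns: account plus the 2 distinct month values (Mar, Jan).
For example, row AC033 column Mar takes balance=625 from the long row (AC033, Mar).

account,Mar,Jan
AC033,625,379
AC035,700,838
AC034,370,551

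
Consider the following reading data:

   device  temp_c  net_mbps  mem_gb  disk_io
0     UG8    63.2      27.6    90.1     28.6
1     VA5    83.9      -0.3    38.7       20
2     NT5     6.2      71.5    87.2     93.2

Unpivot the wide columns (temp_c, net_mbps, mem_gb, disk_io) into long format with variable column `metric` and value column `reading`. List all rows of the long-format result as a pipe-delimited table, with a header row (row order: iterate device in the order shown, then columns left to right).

| device | metric | reading |
| UG8 | temp_c | 63.2 |
| UG8 | net_mbps | 27.6 |
| UG8 | mem_gb | 90.1 |
| UG8 | disk_io | 28.6 |
| VA5 | temp_c | 83.9 |
| VA5 | net_mbps | -0.3 |
| VA5 | mem_gb | 38.7 |
| VA5 | disk_io | 20 |
| NT5 | temp_c | 6.2 |
| NT5 | net_mbps | 71.5 |
| NT5 | mem_gb | 87.2 |
| NT5 | disk_io | 93.2 |

Each (device, column) pair becomes one row: 3 × 4 = 12 rows.
For example, (UG8, temp_c) → reading=63.2.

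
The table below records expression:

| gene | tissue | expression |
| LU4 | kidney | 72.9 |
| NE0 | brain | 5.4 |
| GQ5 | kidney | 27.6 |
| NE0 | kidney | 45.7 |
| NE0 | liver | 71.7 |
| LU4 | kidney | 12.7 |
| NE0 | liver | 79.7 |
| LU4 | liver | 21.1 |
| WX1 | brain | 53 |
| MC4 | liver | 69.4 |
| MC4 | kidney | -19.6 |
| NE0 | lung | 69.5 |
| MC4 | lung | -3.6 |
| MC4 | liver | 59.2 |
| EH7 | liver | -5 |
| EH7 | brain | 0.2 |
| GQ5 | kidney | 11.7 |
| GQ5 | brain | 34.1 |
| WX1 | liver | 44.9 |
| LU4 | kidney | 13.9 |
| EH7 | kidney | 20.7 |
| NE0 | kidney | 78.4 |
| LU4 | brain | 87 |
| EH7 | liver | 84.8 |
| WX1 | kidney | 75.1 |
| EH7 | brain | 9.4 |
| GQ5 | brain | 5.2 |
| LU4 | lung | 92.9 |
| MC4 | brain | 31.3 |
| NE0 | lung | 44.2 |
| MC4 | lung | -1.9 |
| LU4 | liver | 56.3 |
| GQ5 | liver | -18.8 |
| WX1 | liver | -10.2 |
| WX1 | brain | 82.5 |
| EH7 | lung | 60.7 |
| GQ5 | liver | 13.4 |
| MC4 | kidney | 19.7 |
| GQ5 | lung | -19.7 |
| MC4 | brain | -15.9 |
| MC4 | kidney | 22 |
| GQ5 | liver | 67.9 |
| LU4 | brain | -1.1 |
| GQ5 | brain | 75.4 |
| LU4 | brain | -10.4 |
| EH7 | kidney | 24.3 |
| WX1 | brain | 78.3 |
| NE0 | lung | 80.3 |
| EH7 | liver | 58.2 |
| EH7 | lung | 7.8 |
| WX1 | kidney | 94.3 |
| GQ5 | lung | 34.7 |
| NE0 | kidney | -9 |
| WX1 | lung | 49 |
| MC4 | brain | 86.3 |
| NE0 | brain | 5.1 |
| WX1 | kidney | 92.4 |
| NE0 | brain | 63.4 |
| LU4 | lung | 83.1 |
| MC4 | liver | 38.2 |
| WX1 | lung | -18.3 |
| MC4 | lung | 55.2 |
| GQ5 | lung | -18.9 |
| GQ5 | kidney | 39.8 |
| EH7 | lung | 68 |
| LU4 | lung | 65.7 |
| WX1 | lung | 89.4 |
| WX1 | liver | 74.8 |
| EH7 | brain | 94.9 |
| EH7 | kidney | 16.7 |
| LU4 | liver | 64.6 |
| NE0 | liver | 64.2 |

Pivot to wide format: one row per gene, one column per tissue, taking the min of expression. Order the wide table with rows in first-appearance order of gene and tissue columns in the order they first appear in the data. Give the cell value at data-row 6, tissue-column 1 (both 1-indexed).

With rows in first-appearance order of gene, row 6 is gene=EH7. tissue columns in first-appearance order: kidney, brain, liver, lung; column 1 is kidney.
Long rows with gene=EH7, tissue=kidney: min(20.7, 24.3, 16.7) = 16.7.

16.7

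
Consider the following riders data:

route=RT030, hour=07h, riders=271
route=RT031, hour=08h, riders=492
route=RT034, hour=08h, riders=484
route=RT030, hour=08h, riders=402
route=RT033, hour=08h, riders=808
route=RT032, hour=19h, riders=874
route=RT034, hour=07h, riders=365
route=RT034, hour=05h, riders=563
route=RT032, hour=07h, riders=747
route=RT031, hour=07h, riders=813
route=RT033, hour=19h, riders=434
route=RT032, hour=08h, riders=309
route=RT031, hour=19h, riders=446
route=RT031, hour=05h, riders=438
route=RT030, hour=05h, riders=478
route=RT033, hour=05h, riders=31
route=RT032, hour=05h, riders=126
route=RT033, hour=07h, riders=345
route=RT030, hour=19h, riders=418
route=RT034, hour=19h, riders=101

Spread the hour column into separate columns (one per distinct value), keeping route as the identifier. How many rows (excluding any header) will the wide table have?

5

5 distinct route values → 5 rows.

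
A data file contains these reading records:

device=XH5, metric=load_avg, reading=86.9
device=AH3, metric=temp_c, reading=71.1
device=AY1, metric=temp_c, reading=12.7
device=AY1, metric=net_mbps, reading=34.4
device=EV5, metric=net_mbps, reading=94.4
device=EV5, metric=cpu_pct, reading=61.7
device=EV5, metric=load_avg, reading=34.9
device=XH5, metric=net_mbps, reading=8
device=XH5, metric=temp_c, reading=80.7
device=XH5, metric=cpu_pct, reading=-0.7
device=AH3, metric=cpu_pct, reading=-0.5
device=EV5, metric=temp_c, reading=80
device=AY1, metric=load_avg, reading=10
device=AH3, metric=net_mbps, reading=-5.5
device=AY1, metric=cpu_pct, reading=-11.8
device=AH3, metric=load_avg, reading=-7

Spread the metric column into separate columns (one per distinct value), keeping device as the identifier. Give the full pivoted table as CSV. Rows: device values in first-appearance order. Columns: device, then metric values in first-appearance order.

Columns: device plus the 4 distinct metric values (load_avg, temp_c, net_mbps, cpu_pct).
For example, row XH5 column load_avg takes reading=86.9 from the long row (XH5, load_avg).

device,load_avg,temp_c,net_mbps,cpu_pct
XH5,86.9,80.7,8,-0.7
AH3,-7,71.1,-5.5,-0.5
AY1,10,12.7,34.4,-11.8
EV5,34.9,80,94.4,61.7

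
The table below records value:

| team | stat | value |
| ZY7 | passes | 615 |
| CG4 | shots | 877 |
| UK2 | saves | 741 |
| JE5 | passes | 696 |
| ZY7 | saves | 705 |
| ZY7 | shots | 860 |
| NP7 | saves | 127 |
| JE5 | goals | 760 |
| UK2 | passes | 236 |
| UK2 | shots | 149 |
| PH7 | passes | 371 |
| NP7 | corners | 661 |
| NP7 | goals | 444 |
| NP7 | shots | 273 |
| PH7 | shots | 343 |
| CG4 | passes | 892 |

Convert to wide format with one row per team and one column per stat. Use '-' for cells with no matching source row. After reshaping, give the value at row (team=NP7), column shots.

273

The long row with team=NP7, stat=shots has value=273.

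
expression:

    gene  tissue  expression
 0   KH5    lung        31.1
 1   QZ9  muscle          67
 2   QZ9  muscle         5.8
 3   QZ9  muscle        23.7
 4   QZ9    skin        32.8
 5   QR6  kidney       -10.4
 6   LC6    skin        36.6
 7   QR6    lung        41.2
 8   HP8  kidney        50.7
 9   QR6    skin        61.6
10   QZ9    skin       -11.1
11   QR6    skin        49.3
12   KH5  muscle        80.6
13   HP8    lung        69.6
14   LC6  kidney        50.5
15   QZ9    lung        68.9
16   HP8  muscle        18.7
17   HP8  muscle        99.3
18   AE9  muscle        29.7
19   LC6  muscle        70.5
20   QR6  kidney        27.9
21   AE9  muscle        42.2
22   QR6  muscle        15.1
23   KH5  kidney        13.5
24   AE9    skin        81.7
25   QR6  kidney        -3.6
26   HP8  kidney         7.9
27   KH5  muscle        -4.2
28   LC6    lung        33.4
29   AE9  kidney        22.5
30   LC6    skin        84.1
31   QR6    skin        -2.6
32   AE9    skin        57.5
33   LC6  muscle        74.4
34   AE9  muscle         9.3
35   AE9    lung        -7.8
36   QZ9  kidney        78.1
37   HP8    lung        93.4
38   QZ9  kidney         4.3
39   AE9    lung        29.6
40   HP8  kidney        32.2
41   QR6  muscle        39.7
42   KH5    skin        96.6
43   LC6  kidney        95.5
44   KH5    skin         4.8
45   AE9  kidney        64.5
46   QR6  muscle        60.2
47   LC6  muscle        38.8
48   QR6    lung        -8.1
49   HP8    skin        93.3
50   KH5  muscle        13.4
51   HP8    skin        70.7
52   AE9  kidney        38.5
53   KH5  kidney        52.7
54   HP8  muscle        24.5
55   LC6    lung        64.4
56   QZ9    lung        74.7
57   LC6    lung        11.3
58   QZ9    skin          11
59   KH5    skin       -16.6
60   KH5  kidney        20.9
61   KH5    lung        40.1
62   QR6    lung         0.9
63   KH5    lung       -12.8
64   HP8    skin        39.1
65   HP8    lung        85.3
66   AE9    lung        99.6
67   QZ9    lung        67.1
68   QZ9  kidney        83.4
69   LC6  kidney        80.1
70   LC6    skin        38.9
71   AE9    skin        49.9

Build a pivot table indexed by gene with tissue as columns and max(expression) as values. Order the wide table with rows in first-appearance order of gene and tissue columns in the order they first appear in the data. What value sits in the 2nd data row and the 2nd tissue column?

67

With rows in first-appearance order of gene, row 2 is gene=QZ9. tissue columns in first-appearance order: lung, muscle, skin, kidney; column 2 is muscle.
Long rows with gene=QZ9, tissue=muscle: max(67, 5.8, 23.7) = 67.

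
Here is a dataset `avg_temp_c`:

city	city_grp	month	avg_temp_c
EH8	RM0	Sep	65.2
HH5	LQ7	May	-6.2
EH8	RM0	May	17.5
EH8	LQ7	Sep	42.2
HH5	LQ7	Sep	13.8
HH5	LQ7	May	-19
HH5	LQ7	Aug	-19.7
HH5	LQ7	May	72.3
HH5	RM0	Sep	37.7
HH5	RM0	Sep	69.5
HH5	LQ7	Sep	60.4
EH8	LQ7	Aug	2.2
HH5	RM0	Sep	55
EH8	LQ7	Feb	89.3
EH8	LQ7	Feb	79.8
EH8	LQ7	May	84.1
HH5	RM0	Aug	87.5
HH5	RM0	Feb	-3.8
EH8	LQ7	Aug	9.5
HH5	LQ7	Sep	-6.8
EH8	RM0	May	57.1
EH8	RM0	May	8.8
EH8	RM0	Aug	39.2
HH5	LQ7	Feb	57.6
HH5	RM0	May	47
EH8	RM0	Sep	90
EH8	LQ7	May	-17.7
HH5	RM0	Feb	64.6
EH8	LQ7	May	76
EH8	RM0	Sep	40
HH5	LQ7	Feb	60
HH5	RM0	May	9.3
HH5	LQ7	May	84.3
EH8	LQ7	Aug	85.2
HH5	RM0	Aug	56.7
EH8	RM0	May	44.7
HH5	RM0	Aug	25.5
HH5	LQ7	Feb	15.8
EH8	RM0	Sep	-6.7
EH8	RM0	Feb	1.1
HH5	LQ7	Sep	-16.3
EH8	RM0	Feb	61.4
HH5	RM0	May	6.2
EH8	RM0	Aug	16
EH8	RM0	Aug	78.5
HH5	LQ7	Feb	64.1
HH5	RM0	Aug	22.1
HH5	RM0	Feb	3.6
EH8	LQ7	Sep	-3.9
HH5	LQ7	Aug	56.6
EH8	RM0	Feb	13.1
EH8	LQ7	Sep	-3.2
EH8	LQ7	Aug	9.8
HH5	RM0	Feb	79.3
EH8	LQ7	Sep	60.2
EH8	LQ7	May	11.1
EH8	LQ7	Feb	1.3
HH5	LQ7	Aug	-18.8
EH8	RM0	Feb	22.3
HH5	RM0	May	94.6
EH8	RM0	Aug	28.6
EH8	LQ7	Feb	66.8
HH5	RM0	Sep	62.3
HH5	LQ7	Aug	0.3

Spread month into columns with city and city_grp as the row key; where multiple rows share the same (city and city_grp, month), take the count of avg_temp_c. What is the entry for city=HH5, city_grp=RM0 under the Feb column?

4

Rows with city=HH5, city_grp=RM0 and month=Feb: avg_temp_c values are -3.8, 64.6, 3.6, 79.3.
4 rows match — count = 4.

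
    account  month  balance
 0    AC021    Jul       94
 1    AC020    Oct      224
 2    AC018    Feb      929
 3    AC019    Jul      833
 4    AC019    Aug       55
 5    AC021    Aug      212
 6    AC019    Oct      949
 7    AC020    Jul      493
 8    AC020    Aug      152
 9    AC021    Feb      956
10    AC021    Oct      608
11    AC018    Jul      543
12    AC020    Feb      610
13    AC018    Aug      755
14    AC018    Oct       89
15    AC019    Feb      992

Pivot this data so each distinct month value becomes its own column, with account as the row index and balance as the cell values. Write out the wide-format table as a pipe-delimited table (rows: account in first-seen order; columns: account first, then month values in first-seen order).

Columns: account plus the 4 distinct month values (Jul, Oct, Feb, Aug).
For example, row AC021 column Jul takes balance=94 from the long row (AC021, Jul).

| account | Jul | Oct | Feb | Aug |
| AC021 | 94 | 608 | 956 | 212 |
| AC020 | 493 | 224 | 610 | 152 |
| AC018 | 543 | 89 | 929 | 755 |
| AC019 | 833 | 949 | 992 | 55 |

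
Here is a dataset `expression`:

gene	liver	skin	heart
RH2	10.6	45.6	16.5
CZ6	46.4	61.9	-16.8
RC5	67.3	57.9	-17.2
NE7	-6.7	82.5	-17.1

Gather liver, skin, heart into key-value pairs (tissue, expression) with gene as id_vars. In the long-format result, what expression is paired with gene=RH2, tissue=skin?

Unpivoting turns each (gene, wide-column) pair into one long row.
The wide cell at row RH2, column skin holds 45.6, so the long row (RH2, skin) has expression=45.6.

45.6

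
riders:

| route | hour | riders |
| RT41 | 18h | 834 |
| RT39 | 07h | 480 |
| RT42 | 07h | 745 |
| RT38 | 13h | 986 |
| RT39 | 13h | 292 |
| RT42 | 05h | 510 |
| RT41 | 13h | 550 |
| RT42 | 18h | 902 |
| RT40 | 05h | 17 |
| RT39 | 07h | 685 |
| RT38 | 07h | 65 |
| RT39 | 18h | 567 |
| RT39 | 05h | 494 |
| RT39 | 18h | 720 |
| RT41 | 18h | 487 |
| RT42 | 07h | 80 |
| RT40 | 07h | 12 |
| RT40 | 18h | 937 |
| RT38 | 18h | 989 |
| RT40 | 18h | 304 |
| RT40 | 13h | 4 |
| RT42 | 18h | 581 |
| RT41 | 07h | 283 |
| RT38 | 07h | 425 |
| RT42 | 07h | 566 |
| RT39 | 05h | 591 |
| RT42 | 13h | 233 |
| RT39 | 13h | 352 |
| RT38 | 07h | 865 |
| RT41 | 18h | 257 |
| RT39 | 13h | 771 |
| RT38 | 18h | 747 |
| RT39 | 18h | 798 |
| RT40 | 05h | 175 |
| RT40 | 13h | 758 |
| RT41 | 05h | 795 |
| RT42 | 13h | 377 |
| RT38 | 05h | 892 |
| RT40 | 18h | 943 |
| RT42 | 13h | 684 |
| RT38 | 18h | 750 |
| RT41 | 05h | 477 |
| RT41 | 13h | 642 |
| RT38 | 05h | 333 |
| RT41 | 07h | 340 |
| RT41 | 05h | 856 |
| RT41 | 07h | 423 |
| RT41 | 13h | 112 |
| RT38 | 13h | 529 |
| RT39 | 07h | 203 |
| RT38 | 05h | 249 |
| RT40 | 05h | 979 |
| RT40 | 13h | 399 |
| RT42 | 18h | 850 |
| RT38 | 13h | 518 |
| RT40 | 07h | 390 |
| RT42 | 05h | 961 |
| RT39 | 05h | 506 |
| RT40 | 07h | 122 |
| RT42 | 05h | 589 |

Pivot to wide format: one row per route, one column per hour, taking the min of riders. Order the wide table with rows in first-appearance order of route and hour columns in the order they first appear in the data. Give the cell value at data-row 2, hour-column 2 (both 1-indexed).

With rows in first-appearance order of route, row 2 is route=RT39. hour columns in first-appearance order: 18h, 07h, 13h, 05h; column 2 is 07h.
Long rows with route=RT39, hour=07h: min(480, 685, 203) = 203.

203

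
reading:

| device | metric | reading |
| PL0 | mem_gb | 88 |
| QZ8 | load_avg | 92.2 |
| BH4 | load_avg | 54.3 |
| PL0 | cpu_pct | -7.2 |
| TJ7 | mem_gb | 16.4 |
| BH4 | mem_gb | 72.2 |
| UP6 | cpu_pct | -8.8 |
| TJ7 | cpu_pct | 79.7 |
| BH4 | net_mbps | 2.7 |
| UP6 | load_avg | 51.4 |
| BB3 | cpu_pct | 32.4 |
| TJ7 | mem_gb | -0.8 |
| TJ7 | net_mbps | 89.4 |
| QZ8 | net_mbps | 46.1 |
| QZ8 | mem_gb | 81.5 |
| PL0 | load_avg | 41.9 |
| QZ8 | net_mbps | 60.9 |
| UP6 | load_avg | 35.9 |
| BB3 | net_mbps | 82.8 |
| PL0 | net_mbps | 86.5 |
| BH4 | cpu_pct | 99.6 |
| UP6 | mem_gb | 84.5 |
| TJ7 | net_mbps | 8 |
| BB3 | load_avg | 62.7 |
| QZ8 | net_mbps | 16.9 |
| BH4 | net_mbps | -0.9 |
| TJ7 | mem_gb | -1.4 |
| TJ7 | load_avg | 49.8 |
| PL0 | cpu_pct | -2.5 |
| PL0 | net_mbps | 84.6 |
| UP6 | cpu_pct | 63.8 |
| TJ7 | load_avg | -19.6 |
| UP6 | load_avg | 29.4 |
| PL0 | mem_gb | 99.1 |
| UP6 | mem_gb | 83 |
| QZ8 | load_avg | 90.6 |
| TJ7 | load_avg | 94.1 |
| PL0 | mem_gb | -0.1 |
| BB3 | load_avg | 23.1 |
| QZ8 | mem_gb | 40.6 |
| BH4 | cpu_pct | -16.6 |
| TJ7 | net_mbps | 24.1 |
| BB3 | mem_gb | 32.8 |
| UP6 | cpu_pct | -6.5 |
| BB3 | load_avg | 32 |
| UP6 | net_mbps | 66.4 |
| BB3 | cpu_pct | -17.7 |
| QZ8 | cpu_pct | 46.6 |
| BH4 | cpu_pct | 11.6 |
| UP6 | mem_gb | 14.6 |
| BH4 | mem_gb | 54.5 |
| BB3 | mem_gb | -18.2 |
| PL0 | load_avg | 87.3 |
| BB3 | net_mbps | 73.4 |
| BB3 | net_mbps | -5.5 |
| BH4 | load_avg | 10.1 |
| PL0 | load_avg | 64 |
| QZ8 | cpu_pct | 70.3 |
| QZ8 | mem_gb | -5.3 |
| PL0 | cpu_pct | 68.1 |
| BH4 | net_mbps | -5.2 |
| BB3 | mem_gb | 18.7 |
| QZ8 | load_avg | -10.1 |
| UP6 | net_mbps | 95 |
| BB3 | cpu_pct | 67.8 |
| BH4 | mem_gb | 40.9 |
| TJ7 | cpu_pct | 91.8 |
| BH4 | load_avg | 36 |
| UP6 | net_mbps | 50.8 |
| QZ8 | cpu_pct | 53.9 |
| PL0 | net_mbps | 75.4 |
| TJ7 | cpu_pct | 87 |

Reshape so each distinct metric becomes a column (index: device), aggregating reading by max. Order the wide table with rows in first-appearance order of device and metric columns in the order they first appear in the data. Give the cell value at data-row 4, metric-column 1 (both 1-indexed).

16.4

With rows in first-appearance order of device, row 4 is device=TJ7. metric columns in first-appearance order: mem_gb, load_avg, cpu_pct, net_mbps; column 1 is mem_gb.
Long rows with device=TJ7, metric=mem_gb: max(16.4, -0.8, -1.4) = 16.4.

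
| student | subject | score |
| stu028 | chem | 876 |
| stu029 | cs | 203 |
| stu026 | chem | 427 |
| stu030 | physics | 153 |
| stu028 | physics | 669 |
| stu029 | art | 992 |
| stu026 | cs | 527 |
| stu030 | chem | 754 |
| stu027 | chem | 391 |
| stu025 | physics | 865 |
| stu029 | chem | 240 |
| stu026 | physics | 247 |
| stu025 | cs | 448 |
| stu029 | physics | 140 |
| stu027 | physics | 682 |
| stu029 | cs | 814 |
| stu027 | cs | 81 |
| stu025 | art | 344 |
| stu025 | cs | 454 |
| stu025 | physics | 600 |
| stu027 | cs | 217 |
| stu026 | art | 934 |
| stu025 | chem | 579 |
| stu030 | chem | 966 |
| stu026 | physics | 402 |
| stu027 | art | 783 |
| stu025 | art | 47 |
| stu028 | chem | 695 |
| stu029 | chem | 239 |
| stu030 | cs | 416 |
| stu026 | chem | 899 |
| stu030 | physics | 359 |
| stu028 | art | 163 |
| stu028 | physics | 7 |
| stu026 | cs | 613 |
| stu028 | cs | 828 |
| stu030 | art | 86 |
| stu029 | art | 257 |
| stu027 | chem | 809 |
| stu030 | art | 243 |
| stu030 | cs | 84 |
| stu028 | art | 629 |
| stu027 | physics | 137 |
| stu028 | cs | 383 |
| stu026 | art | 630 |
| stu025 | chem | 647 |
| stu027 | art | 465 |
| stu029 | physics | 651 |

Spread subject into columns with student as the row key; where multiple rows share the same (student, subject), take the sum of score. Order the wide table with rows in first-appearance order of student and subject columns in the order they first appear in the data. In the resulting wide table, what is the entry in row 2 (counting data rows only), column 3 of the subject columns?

791

With rows in first-appearance order of student, row 2 is student=stu029. subject columns in first-appearance order: chem, cs, physics, art; column 3 is physics.
Long rows with student=stu029, subject=physics: 140 + 651 = 791.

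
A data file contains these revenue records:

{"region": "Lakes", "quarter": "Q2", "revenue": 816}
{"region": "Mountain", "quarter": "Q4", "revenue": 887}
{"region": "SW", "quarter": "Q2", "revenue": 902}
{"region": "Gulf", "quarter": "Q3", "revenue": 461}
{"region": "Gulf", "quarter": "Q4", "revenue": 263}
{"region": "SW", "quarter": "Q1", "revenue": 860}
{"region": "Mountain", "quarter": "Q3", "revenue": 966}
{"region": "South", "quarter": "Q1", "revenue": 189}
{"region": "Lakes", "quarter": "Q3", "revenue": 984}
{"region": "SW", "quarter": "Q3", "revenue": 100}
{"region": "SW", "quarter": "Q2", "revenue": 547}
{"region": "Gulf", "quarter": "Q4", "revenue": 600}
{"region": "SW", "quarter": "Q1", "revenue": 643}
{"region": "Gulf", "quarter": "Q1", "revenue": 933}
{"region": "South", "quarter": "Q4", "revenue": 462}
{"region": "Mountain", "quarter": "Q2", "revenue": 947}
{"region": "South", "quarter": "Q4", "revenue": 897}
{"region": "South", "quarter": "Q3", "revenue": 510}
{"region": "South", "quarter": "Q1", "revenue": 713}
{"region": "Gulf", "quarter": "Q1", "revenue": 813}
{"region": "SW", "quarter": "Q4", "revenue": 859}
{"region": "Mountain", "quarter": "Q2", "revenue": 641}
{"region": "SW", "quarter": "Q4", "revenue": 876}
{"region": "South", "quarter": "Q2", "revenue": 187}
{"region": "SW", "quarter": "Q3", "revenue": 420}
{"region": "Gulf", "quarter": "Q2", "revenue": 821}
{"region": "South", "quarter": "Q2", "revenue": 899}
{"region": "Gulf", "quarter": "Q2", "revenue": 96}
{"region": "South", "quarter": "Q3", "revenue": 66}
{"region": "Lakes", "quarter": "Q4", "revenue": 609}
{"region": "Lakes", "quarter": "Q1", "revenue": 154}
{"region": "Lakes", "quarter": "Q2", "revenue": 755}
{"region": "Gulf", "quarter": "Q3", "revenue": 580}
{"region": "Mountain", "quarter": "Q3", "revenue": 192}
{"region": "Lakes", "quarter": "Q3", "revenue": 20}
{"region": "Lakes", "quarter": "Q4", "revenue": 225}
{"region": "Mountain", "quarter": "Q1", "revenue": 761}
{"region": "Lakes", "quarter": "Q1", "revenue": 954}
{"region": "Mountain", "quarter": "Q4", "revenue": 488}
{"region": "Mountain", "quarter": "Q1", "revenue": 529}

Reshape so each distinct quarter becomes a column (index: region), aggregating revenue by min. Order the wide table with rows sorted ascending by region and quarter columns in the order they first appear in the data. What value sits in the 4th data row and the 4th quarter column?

With rows sorted ascending by region, row 4 is region=SW. quarter columns in first-appearance order: Q2, Q4, Q3, Q1; column 4 is Q1.
Long rows with region=SW, quarter=Q1: min(860, 643) = 643.

643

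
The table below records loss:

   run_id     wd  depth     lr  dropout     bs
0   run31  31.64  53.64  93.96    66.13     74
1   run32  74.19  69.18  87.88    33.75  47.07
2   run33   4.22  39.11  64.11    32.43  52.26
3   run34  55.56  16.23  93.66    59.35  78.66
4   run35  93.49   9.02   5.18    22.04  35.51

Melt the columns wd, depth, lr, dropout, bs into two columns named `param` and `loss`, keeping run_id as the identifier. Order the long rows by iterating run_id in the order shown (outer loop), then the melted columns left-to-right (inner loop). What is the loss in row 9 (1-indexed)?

33.75

25 rows total (5 × 5). Row 9: index ⌊(9-1)/5⌋ = 1 into run_id → run32; (9-1) mod 5 = 3 into the melted columns → dropout.
So row 9 is (run32, dropout, 33.75); loss = 33.75.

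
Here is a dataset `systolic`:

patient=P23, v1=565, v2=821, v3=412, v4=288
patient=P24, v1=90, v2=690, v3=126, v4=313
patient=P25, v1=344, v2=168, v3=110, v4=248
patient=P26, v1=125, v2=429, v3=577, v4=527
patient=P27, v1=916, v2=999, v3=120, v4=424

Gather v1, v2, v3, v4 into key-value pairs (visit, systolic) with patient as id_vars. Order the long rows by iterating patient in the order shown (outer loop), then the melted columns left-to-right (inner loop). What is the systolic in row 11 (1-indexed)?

20 rows total (5 × 4). Row 11: index ⌊(11-1)/4⌋ = 2 into patient → P25; (11-1) mod 4 = 2 into the melted columns → v3.
So row 11 is (P25, v3, 110); systolic = 110.

110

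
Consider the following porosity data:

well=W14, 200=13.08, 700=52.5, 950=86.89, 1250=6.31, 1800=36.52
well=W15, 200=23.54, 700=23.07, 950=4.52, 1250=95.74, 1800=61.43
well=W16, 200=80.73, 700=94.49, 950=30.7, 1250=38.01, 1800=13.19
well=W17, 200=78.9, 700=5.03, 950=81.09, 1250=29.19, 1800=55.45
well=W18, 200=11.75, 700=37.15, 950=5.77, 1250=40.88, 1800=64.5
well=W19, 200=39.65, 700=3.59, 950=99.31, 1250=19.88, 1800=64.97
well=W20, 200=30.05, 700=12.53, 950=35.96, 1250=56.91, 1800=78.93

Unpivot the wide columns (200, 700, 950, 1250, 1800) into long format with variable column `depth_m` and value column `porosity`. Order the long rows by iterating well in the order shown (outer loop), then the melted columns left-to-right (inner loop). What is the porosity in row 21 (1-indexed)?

11.75

35 rows total (7 × 5). Row 21: index ⌊(21-1)/5⌋ = 4 into well → W18; (21-1) mod 5 = 0 into the melted columns → 200.
So row 21 is (W18, 200, 11.75); porosity = 11.75.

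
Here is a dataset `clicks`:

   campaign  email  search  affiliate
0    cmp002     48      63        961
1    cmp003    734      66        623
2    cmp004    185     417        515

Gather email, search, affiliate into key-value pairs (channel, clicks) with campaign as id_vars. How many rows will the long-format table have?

3 campaign values × 3 melted columns = 9 rows.

9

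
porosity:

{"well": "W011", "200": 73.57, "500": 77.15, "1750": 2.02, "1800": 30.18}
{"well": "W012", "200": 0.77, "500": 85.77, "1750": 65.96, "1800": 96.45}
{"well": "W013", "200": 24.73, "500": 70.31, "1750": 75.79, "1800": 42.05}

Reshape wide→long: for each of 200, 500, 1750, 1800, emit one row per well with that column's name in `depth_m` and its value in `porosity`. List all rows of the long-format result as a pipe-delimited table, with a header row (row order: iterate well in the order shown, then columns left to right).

| well | depth_m | porosity |
| W011 | 200 | 73.57 |
| W011 | 500 | 77.15 |
| W011 | 1750 | 2.02 |
| W011 | 1800 | 30.18 |
| W012 | 200 | 0.77 |
| W012 | 500 | 85.77 |
| W012 | 1750 | 65.96 |
| W012 | 1800 | 96.45 |
| W013 | 200 | 24.73 |
| W013 | 500 | 70.31 |
| W013 | 1750 | 75.79 |
| W013 | 1800 | 42.05 |

Each (well, column) pair becomes one row: 3 × 4 = 12 rows.
For example, (W011, 200) → porosity=73.57.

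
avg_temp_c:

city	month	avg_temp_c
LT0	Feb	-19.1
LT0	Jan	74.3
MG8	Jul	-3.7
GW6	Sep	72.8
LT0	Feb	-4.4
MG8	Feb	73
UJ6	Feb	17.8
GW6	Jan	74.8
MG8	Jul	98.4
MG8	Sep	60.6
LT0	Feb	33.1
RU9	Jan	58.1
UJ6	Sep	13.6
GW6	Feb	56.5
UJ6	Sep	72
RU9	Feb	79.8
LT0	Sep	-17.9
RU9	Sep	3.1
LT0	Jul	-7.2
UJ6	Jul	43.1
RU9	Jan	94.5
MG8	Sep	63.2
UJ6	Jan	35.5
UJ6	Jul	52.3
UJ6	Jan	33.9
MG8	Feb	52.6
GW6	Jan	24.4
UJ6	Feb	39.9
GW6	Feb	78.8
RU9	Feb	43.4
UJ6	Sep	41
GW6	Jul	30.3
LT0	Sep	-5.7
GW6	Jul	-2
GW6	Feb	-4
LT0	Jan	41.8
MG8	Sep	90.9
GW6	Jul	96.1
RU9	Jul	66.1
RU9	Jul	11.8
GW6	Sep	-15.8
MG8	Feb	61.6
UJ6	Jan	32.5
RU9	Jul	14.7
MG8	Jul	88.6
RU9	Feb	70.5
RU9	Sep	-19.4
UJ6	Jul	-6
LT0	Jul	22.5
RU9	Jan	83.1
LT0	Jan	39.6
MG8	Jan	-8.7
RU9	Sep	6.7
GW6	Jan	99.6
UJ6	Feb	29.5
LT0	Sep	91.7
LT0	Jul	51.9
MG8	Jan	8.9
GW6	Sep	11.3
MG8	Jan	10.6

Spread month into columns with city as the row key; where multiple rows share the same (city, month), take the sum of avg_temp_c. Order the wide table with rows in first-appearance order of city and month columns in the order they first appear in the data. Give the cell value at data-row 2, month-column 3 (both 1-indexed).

With rows in first-appearance order of city, row 2 is city=MG8. month columns in first-appearance order: Feb, Jan, Jul, Sep; column 3 is Jul.
Long rows with city=MG8, month=Jul: -3.7 + 98.4 + 88.6 = 183.3.

183.3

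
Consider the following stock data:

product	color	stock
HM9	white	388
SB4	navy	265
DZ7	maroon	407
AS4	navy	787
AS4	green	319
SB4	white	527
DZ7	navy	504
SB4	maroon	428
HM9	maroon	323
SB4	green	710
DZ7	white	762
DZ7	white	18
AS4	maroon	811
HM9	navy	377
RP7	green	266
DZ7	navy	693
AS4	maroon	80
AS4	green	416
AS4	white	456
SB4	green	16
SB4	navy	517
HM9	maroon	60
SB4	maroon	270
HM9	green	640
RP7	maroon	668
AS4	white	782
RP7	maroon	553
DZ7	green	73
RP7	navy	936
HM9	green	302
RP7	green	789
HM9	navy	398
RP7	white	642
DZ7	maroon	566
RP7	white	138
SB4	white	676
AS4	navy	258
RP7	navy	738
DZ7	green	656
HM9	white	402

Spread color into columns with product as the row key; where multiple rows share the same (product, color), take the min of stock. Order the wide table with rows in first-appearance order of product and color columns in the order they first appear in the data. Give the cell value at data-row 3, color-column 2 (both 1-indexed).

504

With rows in first-appearance order of product, row 3 is product=DZ7. color columns in first-appearance order: white, navy, maroon, green; column 2 is navy.
Long rows with product=DZ7, color=navy: min(504, 693) = 504.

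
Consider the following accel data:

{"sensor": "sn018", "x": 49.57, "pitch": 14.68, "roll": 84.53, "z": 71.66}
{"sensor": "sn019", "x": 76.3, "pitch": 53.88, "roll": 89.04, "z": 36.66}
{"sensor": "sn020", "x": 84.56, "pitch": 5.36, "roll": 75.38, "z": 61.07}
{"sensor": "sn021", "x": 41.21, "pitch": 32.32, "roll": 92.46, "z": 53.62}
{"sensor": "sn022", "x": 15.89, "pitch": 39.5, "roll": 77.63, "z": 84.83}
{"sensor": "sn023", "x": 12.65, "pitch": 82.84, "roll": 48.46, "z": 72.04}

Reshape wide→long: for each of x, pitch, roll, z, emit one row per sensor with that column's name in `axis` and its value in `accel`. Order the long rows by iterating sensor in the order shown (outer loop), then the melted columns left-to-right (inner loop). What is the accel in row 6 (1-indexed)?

24 rows total (6 × 4). Row 6: index ⌊(6-1)/4⌋ = 1 into sensor → sn019; (6-1) mod 4 = 1 into the melted columns → pitch.
So row 6 is (sn019, pitch, 53.88); accel = 53.88.

53.88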